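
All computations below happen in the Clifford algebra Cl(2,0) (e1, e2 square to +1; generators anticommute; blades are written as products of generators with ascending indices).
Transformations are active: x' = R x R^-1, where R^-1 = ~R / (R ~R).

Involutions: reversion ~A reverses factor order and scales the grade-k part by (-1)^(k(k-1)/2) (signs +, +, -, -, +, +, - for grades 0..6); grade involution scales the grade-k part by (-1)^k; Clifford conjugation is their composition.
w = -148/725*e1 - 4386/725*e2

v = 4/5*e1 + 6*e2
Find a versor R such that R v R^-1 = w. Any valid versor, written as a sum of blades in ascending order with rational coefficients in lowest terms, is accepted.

Take R = v + w = 432/725*e1 - 36/725*e2. Because q(v) = q(w) = 916/25, conjugation by R sends v exactly to w.
Answer: 432/725*e1 - 36/725*e2


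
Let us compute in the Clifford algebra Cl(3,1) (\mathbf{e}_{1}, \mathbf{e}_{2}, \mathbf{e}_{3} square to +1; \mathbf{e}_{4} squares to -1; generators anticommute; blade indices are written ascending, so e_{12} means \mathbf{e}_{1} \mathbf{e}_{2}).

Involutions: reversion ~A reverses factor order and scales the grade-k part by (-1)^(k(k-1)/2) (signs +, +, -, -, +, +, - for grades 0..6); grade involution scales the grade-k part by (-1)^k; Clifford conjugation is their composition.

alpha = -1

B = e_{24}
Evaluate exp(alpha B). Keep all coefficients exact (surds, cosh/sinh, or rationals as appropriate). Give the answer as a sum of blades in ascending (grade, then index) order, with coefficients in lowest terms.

B^2 = (1)^2*(e_{24})^2 = 1*(+1) = 1 (a basis 2-blade squares to minus the product of its generators' squares).
B^2 = 1 — the series telescopes hyperbolically here: l = 1, alpha*l = -1, so exp(alpha B) = cosh(-1) + (sinh(-1)/1)*B = \cosh{\left(1 \right)} + (- \sinh{\left(1 \right)})*B.
Answer: \cosh{\left(1 \right)} - \sinh{\left(1 \right)} e_{24}


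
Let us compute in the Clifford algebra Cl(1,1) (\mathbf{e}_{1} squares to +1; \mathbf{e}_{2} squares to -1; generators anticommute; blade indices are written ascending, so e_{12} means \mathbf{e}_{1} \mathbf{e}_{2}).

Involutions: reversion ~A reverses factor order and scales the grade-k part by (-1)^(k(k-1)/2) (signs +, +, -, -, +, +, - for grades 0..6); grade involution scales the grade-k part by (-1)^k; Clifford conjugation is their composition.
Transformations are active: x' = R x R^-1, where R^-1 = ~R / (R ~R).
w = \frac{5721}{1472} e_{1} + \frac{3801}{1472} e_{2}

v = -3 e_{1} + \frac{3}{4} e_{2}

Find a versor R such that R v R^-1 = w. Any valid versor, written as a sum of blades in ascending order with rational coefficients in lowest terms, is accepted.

Construction: equal norms (both \frac{135}{16}) license R = v + w = \frac{1305}{1472} e_{1} + \frac{4905}{1472} e_{2} — nothing changes along that direction, while (v - w)/2 changes sign, so v maps onto w.
Answer: \frac{1305}{1472} e_{1} + \frac{4905}{1472} e_{2}


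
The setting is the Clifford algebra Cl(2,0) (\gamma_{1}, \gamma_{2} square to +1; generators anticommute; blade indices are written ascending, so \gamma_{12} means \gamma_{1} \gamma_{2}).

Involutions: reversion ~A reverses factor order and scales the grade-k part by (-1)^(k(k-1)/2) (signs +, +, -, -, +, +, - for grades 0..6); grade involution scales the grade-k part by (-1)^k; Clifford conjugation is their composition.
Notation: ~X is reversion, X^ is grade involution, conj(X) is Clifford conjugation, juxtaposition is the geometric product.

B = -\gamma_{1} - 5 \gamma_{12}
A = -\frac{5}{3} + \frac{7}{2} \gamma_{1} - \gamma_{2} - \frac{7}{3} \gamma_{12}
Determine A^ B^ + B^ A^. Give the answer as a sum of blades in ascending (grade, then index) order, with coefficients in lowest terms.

first term: -\frac{91}{6} + \frac{10}{3} \gamma_{1} + \frac{119}{6} \gamma_{2} + \frac{22}{3} \gamma_{12}
second term: -\frac{91}{6} - \frac{20}{3} \gamma_{1} - \frac{119}{6} \gamma_{2} + \frac{28}{3} \gamma_{12}
Answer: -\frac{91}{3} - \frac{10}{3} \gamma_{1} + \frac{50}{3} \gamma_{12}


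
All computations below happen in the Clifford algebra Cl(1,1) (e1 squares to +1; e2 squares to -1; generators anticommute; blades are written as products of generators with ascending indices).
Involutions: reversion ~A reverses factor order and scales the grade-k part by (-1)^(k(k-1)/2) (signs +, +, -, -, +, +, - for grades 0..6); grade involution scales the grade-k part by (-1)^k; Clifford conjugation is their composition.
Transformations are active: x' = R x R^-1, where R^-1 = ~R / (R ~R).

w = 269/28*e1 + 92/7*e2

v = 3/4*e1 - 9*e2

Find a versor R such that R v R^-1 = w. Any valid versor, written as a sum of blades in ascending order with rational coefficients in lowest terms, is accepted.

Why this works: both vectors square to -1287/16, so q(v) = q(w) and R = v + w = 145/14*e1 + 29/7*e2 carries v to w — its own direction survives, the complement (v - w)/2 flips.
Answer: 145/14*e1 + 29/7*e2


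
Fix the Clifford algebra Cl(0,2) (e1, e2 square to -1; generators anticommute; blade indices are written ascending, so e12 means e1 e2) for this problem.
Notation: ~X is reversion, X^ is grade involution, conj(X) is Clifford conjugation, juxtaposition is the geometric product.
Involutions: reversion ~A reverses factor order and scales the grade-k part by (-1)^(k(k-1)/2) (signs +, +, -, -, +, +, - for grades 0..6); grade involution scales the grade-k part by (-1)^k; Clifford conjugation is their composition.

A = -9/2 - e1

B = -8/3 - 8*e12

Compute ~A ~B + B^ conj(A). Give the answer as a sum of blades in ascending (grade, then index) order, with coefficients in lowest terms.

first term: 12 + 8/3*e1 + 8*e2 - 36*e12
second term: 12 - 8/3*e1 - 8*e2 + 36*e12
Answer: 24


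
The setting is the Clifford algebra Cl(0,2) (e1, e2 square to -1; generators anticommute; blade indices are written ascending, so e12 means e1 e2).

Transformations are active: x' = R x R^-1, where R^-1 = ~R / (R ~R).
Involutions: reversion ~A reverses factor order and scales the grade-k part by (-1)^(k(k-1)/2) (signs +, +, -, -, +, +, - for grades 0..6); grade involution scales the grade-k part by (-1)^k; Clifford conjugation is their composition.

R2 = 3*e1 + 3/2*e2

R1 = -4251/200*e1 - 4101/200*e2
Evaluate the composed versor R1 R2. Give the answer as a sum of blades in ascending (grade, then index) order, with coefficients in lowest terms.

Distribute over the terms of R1 (each basis-blade product reordered to ascending indices, repeated generators contracted through their squares):
(-4251/200*e1) R2 = 12753/200 - 12753/400*e12
(-4101/200*e2) R2 = 12303/400 + 12303/200*e12
Summing the partial products and collecting blades:
Answer: 37809/400 + 11853/400*e12


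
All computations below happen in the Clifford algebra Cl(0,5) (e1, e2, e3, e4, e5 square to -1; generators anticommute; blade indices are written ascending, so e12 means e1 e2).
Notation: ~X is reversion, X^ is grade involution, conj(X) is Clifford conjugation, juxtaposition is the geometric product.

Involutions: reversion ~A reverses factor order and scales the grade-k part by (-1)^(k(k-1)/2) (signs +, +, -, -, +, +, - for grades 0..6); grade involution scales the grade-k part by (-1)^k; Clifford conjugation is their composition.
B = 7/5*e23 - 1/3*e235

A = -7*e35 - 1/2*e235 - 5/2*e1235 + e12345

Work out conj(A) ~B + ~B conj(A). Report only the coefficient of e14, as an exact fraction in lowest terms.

first term: -1/6 - 5/6*e1 - 7/3*e2 - 7/10*e5 - 1/3*e14 - 7/2*e15 - 49/5*e25 - 7/5*e145
second term: -1/6 + 5/6*e1 - 7/3*e2 - 7/10*e5 - 1/3*e14 - 7/2*e15 + 49/5*e25 - 7/5*e145
Answer: -2/3


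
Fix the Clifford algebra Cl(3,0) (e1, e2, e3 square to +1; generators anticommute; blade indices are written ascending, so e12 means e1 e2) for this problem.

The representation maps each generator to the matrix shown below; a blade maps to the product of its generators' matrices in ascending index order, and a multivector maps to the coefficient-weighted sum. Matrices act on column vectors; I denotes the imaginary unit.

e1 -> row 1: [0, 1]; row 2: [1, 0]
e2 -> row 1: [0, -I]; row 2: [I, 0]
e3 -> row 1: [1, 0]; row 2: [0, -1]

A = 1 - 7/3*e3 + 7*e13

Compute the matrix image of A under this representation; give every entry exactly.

Bivector images (products of the table entries): rho(e13) = rho(e1)rho(e3) = row 1: [0, -1]; row 2: [1, 0].
M = (1)*1 + (-7/3)*rho(e3) + (7)*rho(e13), summed entrywise (1 is the identity matrix):
Answer: row 1: [-4/3, -7]; row 2: [7, 10/3]


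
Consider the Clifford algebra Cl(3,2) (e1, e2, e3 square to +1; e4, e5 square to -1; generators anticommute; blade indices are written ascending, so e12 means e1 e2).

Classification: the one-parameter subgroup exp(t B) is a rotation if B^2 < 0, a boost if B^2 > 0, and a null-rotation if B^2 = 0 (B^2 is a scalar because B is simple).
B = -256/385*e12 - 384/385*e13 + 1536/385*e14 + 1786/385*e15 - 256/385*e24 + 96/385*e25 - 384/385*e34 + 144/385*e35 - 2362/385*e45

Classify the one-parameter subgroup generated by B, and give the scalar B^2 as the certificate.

B^2 term by term: the squares give (-256/385)^2*(e12)^2 + (-384/385)^2*(e13)^2 + (1536/385)^2*(e14)^2 + (1786/385)^2*(e15)^2 + (-256/385)^2*(e24)^2 + (96/385)^2*(e25)^2 + (-384/385)^2*(e34)^2 + (144/385)^2*(e35)^2 + (-2362/385)^2*(e45)^2 = 65536/148225*(-1) + 147456/148225*(-1) + 2359296/148225*(+1) + 3189796/148225*(+1) + 65536/148225*(+1) + 9216/148225*(+1) + 147456/148225*(+1) + 20736/148225*(+1) + 5579044/148225*(-1) = 0 (each basis 2-blade squares to minus the product of its generators' squares); cross terms between blades sharing an index anticommute and cancel; the commuting (index-disjoint) pairs give grade-4 terms 2*c*c'*(blade product), which cancel blade by blade — e1234: 196608/148225 - 196608/148225 = 0; e1235: -73728/148225 + 73728/148225 = 0; e1245: 1209344/148225 - 294912/148225 - 914432/148225 = 0; e1345: 1814016/148225 - 442368/148225 - 1371648/148225 = 0; e2345: 73728/148225 - 73728/148225 = 0 — confirming B is simple. So B^2 = 0.
Answer: null-rotation, certificate B^2 = 0. Because 0 is invariant under every versor sandwich, the classification follows from its sign alone.


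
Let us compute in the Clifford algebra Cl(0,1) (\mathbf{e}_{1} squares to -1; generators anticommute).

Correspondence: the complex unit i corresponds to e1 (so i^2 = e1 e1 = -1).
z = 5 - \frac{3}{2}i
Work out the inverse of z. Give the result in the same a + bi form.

In blades: z = 5 - \frac{3}{2} e_{1}.
With qbar = 5 + \frac{3}{2} e_{1} (scalar fixed, mapped units negated), z qbar = \frac{109}{4} (the sum of squared coefficients), so z^-1 = qbar / (\frac{109}{4}) = \frac{20}{109} + \frac{6}{109} e_{1}; translating back:
Answer: \frac{20}{109} + \frac{6}{109}i


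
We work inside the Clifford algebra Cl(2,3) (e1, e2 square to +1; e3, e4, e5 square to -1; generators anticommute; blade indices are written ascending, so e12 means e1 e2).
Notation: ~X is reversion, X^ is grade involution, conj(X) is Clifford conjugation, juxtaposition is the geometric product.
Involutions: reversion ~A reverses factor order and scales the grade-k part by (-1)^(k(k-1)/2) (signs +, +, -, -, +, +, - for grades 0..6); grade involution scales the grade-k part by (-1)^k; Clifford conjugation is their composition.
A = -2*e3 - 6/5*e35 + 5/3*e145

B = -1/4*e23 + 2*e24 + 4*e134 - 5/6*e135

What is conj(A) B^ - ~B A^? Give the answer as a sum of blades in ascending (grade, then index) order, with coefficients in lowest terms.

first term: -e1 - 1/2*e2 - 8*e14 + 5/3*e15 - 3/10*e25 - 25/18*e34 - 20/3*e35 + 10/3*e125 + 24/5*e145 - 4*e234 - 12/5*e2345 - 5/12*e12345
second term: e1 - 1/2*e2 - 8*e14 + 5/3*e15 + 3/10*e25 - 25/18*e34 - 20/3*e35 - 10/3*e125 + 24/5*e145 + 4*e234 - 12/5*e2345 - 5/12*e12345
Answer: -2*e1 - 3/5*e25 + 20/3*e125 - 8*e234


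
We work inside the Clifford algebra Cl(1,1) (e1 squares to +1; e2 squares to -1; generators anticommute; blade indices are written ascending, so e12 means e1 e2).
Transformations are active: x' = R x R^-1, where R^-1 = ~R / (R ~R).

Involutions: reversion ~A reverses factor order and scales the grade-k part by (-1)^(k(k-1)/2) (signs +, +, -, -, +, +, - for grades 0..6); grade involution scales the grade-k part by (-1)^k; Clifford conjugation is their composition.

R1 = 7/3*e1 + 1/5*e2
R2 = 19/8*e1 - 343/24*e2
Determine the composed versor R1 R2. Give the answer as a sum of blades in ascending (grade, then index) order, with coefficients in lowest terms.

Distribute over the terms of R1 (each basis-blade product reordered to ascending indices, repeated generators contracted through their squares):
(7/3*e1) R2 = 133/24 - 2401/72*e12
(1/5*e2) R2 = 343/120 - 19/40*e12
Summing the partial products and collecting blades:
Answer: 42/5 - 1522/45*e12


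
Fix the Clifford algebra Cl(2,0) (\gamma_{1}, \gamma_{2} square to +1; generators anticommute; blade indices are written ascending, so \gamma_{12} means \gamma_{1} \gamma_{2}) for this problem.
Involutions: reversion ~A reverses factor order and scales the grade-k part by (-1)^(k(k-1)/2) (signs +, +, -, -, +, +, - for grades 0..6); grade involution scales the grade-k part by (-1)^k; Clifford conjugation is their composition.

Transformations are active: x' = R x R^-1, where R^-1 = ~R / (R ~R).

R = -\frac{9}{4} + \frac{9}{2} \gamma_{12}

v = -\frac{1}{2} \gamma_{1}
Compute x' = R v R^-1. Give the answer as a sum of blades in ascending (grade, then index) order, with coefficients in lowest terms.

~R = -\frac{9}{4} - \frac{9}{2} \gamma_{12}, and R ~R = \frac{405}{16}, so R^-1 = ~R / (\frac{405}{16}).
R v = \frac{9}{8} \gamma_{1} + \frac{9}{4} \gamma_{2}
Answer: \frac{3}{10} \gamma_{1} - \frac{2}{5} \gamma_{2}


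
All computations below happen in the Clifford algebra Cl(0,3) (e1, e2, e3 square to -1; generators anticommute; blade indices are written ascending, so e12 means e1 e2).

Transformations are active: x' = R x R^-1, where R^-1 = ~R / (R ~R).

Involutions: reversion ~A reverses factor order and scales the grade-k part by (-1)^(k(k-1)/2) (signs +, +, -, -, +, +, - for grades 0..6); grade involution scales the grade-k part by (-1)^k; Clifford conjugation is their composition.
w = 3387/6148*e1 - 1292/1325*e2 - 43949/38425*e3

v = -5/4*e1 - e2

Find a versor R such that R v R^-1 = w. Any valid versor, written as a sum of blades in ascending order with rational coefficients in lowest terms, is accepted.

Construction: equal norms (both -41/16) license R = v + w = -2149/3074*e1 - 2617/1325*e2 - 43949/38425*e3 — nothing changes along that direction, while (v - w)/2 changes sign, so v maps onto w.
Answer: -2149/3074*e1 - 2617/1325*e2 - 43949/38425*e3


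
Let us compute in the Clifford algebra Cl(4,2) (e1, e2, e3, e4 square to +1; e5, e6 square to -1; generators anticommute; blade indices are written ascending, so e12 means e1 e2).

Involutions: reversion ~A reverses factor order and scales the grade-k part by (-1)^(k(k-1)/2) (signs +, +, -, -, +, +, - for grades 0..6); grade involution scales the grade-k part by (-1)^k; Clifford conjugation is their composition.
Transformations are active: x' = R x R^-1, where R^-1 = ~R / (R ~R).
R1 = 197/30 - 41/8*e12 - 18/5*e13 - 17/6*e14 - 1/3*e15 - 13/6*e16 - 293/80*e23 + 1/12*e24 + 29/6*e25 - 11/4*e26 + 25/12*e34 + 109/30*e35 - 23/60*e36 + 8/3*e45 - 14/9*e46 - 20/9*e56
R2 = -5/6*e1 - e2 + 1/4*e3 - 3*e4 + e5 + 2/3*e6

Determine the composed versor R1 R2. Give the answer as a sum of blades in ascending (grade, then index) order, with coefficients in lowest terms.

Distribute over the terms of R2 (each basis-blade product reordered to ascending indices, repeated generators contracted through their squares):
R1 (-5/6*e1) = -197/36*e1 - 205/48*e2 - 3*e3 - 85/36*e4 - 5/18*e5 - 65/36*e6 + 293/96*e123 - 5/72*e124 - 145/36*e125 + 55/24*e126 - 125/72*e134 - 109/36*e135 + 23/72*e136 - 20/9*e145 + 35/27*e146 + 50/27*e156
R1 (-e2) = 41/8*e1 - 197/30*e2 - 293/80*e3 + 1/12*e4 + 29/6*e5 - 11/4*e6 - 18/5*e123 - 17/6*e124 - 1/3*e125 - 13/6*e126 - 25/12*e234 - 109/30*e235 + 23/60*e236 - 8/3*e245 + 14/9*e246 + 20/9*e256
R1 (1/4*e3) = -9/10*e1 - 293/320*e2 + 197/120*e3 - 25/48*e4 - 109/120*e5 + 23/240*e6 - 41/32*e123 + 17/24*e134 + 1/12*e135 + 13/24*e136 - 1/48*e234 - 29/24*e235 + 11/16*e236 + 2/3*e345 - 7/18*e346 - 5/9*e356
R1 (-3*e4) = 17/2*e1 - 1/4*e2 - 25/4*e3 - 197/10*e4 + 8*e5 - 14/3*e6 + 123/8*e124 + 54/5*e134 - e145 - 13/2*e146 + 879/80*e234 + 29/2*e245 - 33/4*e246 + 109/10*e345 - 23/20*e346 + 20/3*e456
R1 (e5) = 1/3*e1 - 29/6*e2 - 109/30*e3 - 8/3*e4 + 197/30*e5 - 20/9*e6 - 41/8*e125 - 18/5*e135 - 17/6*e145 + 13/6*e156 - 293/80*e235 + 1/12*e245 + 11/4*e256 + 25/12*e345 + 23/60*e356 + 14/9*e456
R1 (2/3*e6) = 13/9*e1 + 11/6*e2 + 23/90*e3 + 28/27*e4 + 40/27*e5 + 197/45*e6 - 41/12*e126 - 12/5*e136 - 17/9*e146 - 2/9*e156 - 293/120*e236 + 1/18*e246 + 29/9*e256 + 25/18*e346 + 109/45*e356 + 16/9*e456
Summing the partial products and collecting blades:
Answer: 3251/360*e1 - 4801/320*e2 - 10547/720*e3 - 52117/2160*e4 + 21271/1080*e5 - 1673/240*e6 - 439/240*e123 + 449/36*e124 - 683/72*e125 - 79/24*e126 + 1759/180*e134 - 589/90*e135 - 277/180*e136 - 109/18*e145 - 383/54*e146 + 205/54*e156 + 533/60*e234 - 2041/240*e235 - 329/240*e236 + 143/12*e245 - 239/36*e246 + 295/36*e256 + 273/20*e345 - 3/20*e346 + 9/4*e356 + 10*e456


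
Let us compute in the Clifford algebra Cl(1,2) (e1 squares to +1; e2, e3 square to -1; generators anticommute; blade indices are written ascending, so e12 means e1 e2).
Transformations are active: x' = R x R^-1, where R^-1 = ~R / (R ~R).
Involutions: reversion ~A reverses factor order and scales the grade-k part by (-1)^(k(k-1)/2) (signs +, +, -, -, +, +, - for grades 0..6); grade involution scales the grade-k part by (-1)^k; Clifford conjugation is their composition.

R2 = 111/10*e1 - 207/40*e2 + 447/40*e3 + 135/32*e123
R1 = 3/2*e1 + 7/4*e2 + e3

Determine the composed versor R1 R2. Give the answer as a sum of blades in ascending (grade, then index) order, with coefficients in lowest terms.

Distribute over the terms of R1 (each basis-blade product reordered to ascending indices, repeated generators contracted through their squares):
(3/2*e1) R2 = 333/20 - 621/80*e12 + 1341/80*e13 + 405/64*e23
(7/4*e2) R2 = 1449/160 - 777/40*e12 + 945/128*e13 + 3129/160*e23
(e3) R2 = -447/40 - 135/32*e12 - 111/10*e13 + 207/40*e23
Summing the partial products and collecting blades:
Answer: 465/32 - 1005/32*e12 + 8349/640*e13 + 9939/320*e23


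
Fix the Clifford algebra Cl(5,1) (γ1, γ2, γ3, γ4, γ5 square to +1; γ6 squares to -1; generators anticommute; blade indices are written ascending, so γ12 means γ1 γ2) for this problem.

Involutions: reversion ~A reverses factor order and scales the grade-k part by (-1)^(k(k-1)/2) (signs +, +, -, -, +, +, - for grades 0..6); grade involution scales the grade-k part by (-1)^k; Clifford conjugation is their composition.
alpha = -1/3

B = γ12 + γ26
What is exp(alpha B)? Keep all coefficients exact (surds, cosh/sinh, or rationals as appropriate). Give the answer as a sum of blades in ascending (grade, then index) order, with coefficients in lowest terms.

B^2 term by term: the squares give (1)^2*(γ12)^2 + (1)^2*(γ26)^2 = 1*(-1) + 1*(+1) = 0 (each basis 2-blade squares to minus the product of its generators' squares); cross terms between blades sharing an index anticommute and cancel. So B^2 = 0.
B^2 = 0, so the series truncates immediately: exp(alpha B) = 1 + alpha B (parabolic case).
Answer: 1 - 1/3*γ12 - 1/3*γ26


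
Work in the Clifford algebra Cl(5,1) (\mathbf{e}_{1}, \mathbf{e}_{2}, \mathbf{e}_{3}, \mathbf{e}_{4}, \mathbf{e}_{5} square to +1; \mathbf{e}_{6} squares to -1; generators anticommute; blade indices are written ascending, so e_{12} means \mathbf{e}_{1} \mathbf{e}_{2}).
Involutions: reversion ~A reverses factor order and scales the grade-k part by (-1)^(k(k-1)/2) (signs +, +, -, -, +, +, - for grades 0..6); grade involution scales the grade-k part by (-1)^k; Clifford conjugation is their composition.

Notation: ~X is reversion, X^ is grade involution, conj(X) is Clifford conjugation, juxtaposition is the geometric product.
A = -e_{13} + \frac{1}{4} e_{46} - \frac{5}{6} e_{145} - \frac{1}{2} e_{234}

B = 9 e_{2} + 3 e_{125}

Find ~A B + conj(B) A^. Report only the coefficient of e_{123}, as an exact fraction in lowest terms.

first term: \frac{5}{2} e_{24} + \frac{9}{2} e_{34} - 9 e_{123} + 3 e_{235} - \frac{9}{4} e_{246} + \frac{15}{2} e_{1245} - \frac{3}{2} e_{1345} + \frac{3}{4} e_{12456}
second term: -\frac{5}{2} e_{24} - \frac{9}{2} e_{34} - 9 e_{123} + 3 e_{235} - \frac{9}{4} e_{246} + \frac{15}{2} e_{1245} - \frac{3}{2} e_{1345} - \frac{3}{4} e_{12456}
Answer: -18


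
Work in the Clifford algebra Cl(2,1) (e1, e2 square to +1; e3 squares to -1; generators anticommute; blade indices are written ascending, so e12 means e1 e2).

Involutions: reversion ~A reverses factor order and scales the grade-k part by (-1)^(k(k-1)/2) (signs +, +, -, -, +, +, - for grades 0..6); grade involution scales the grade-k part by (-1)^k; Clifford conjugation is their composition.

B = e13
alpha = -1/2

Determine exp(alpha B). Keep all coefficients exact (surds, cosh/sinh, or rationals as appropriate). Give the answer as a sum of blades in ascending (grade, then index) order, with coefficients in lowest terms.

B^2 = (1)^2*(e13)^2 = 1*(+1) = 1 (a basis 2-blade squares to minus the product of its generators' squares).
B^2 = 1 — a positive square means the series sums to a boost: l = 1, alpha*l = -1/2, so exp(alpha B) = cosh(-1/2) + (sinh(-1/2)/1)*B = cosh(1/2) + (-sinh(1/2))*B.
Answer: cosh(1/2) - sinh(1/2)*e13


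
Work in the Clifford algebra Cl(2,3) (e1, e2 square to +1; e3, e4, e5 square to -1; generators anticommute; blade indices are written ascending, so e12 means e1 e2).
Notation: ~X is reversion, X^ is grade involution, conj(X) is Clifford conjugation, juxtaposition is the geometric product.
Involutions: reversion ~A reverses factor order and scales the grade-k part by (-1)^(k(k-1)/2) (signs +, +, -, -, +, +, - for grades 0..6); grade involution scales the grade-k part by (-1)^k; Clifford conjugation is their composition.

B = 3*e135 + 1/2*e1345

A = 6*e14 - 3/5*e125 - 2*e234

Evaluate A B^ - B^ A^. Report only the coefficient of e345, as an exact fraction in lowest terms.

first term: 9/5*e23 - 3*e35 - e125 + 3/10*e234 - 18*e345 - 6*e1245
second term: 9/5*e23 - 3*e35 + e125 - 3/10*e234 + 18*e345 + 6*e1245
Answer: -36


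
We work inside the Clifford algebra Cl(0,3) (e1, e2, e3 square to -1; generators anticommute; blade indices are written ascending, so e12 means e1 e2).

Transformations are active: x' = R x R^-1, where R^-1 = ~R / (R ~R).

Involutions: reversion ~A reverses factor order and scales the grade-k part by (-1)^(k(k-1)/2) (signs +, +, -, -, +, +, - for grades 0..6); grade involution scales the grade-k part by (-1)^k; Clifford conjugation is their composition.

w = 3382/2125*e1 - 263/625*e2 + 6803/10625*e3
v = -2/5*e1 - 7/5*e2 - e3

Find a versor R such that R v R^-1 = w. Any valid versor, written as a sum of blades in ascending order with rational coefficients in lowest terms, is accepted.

Construction: equal norms (both -78/25) license R = v + w = 2532/2125*e1 - 1138/625*e2 - 3822/10625*e3 — nothing changes along that direction, while (v - w)/2 changes sign, so v maps onto w.
Answer: 2532/2125*e1 - 1138/625*e2 - 3822/10625*e3


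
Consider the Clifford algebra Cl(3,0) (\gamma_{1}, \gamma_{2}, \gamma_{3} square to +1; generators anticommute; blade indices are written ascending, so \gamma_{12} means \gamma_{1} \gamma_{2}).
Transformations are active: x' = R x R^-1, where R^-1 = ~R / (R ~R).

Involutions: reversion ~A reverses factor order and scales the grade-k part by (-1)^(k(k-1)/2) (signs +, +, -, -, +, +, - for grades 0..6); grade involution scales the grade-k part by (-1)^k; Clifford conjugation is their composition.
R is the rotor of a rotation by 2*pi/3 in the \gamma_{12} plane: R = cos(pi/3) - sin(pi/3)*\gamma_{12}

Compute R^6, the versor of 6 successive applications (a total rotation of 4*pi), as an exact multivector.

Half-angle bookkeeping: 6 applications in \gamma_{12} add up to rotor phase 6*pi/3 = 2 \pi, so R^6 = cos(2 \pi) - sin(2 \pi)*\gamma_{12}.
cos(2 \pi) = 1 and sin(2 \pi) = 0, so R^6 = 1. The total rotation 4*pi is 2 full turns, so every vector returns to itself, yet the rotor is +1, back on the identity sheet (an even number of 2*pi turns).
Answer: 1


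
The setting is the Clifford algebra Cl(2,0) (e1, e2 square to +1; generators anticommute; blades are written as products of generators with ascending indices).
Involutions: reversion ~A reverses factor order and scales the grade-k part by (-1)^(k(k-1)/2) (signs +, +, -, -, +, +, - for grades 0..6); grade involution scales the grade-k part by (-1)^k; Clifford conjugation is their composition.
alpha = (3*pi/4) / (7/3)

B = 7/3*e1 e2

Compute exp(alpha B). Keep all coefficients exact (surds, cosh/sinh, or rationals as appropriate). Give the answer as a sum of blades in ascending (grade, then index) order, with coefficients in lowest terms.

B^2 = (7/3)^2*(e1 e2)^2 = 49/9*(-1) = -49/9 (a basis 2-blade squares to minus the product of its generators' squares).
B^2 = -49/9 — circular case — the even/odd split gives cos and sin: l = 7/3, alpha*l = 3*pi/4, so exp(alpha B) = cos(3*pi/4) + (sin(3*pi/4)/(7/3))*B = -sqrt(2)/2 + (3*sqrt(2)/14)*B.
Answer: -sqrt(2)/2 + sqrt(2)/2*e1 e2


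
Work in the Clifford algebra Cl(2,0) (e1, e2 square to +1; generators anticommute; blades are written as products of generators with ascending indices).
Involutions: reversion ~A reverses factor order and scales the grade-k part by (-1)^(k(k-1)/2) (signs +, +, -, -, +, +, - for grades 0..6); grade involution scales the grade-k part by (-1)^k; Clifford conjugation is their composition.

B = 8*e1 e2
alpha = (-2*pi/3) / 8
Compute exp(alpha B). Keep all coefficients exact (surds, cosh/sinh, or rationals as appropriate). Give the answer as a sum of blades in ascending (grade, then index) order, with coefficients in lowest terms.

B^2 = (8)^2*(e1 e2)^2 = 64*(-1) = -64 (a basis 2-blade squares to minus the product of its generators' squares).
B^2 = -64 — the series telescopes trigonometrically here: l = 8, alpha*l = -2*pi/3, so exp(alpha B) = cos(-2*pi/3) + (sin(-2*pi/3)/8)*B = -1/2 + (-sqrt(3)/16)*B.
Answer: -1/2 - sqrt(3)/2*e1 e2


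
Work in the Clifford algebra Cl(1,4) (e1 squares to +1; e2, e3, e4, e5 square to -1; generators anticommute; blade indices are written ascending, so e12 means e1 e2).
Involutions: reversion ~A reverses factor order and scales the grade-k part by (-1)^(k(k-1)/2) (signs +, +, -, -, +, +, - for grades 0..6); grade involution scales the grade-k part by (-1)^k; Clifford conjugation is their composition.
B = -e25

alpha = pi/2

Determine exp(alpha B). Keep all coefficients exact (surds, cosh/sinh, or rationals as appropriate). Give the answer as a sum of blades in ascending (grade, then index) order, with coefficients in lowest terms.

B^2 = (-1)^2*(e25)^2 = 1*(-1) = -1 (a basis 2-blade squares to minus the product of its generators' squares).
B^2 = -1 — a negative square means the series sums to a rotation: l = 1, alpha*l = pi/2, so exp(alpha B) = cos(pi/2) + (sin(pi/2)/1)*B = 0 + (1)*B.
Answer: -e25


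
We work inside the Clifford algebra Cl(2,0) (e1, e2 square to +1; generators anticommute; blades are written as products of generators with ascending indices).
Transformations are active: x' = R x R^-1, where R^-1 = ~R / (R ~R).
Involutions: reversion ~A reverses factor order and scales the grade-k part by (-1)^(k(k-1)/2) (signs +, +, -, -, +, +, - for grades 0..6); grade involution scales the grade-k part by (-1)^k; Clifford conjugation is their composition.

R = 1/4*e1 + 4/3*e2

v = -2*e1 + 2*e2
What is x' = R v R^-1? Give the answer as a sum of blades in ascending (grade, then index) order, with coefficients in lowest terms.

~R = 1/4*e1 + 4/3*e2, and R ~R = 265/144, so R^-1 = ~R / (265/144).
R v = 13/6 + 19/6*e1 e2
Answer: 686/265*e1 + 302/265*e2


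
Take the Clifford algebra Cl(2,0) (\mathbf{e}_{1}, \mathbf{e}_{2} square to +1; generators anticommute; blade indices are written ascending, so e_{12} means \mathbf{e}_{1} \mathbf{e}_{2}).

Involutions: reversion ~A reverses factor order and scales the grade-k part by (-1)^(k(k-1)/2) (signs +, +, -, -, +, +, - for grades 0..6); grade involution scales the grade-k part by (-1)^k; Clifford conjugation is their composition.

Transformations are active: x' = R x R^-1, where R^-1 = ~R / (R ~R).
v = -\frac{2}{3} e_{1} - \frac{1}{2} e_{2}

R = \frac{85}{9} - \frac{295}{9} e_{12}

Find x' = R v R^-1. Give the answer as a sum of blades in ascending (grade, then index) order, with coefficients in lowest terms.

~R = \frac{85}{9} + \frac{295}{9} e_{12}, and R ~R = \frac{94250}{81}, so R^-1 = ~R / (\frac{94250}{81}).
R v = \frac{545}{54} e_{1} - \frac{1435}{54} e_{2}
Answer: \frac{3131}{3770} e_{1} + \frac{388}{5655} e_{2}


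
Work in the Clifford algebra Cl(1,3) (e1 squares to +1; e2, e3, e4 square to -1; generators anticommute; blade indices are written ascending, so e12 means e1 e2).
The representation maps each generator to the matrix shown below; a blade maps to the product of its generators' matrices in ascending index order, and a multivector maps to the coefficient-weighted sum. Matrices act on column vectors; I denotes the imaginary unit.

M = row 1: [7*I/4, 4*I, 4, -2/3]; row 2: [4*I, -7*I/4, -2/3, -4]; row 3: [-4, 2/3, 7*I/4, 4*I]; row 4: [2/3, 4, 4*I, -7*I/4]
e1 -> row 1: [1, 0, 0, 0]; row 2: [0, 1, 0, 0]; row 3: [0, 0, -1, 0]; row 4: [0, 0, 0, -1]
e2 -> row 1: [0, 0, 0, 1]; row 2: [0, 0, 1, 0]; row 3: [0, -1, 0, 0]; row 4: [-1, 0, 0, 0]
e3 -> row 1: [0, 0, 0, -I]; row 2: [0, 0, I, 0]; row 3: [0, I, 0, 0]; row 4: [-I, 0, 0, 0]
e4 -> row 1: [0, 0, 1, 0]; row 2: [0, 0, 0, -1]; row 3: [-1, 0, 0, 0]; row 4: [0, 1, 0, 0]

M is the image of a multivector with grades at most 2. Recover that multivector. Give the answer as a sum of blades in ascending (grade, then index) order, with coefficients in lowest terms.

Method: the blade images are trace-orthogonal — tr(rho(e_A) rho(e_B)^-1) = 4 if A = B and 0 otherwise — and rho(e_A)^-1 = (e_A)^2 * rho(e_A) with (e_A)^2 = +1 or -1, so the coefficient of e_A in the preimage is (e_A)^2 * tr(M rho(e_A))/4.
Nonzero projections over blades of grade <= 2: e2: (e2)^2 = -1, tr(M rho(e2)) = 8/3, coefficient -2/3; e4: (e4)^2 = -1, tr(M rho(e4)) = -16, coefficient 4; e23: (e23)^2 = -1, tr(M rho(e23)) = 7, coefficient -7/4; e34: (e34)^2 = -1, tr(M rho(e34)) = 16, coefficient -4. Every other blade of grade <= 2 projects to 0.
Answer: -2/3*e2 + 4*e4 - 7/4*e23 - 4*e34


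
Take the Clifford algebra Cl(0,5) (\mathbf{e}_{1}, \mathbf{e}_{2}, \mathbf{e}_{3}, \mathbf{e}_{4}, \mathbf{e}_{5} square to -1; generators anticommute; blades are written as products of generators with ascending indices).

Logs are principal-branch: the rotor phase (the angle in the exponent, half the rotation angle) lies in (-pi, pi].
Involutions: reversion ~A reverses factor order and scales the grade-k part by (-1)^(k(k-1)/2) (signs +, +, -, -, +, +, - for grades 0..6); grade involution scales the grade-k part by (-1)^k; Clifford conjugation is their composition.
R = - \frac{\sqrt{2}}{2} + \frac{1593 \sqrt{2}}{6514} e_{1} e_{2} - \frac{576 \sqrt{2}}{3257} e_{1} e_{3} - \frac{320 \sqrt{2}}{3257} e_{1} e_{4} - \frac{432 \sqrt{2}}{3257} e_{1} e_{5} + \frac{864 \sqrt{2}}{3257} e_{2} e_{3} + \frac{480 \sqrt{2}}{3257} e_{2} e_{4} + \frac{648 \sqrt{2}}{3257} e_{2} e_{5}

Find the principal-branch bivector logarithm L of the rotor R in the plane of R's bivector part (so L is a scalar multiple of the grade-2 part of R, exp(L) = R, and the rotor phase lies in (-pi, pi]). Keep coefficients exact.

The scalar part of R is - \frac{\sqrt{2}}{2}, so the principal-branch rotor phase is pinned; divide the bivector part by its sine to get the unit plane — L is the phase times that plane.
Concretely: cos(phase) = - \frac{\sqrt{2}}{2} gives phase = ±\frac{3 \pi}{4}, and since phase/sin(phase) is even the sign is immaterial: L = (phase/sin(phase)) * <R>_2 = (\frac{3 \sqrt{2} \pi}{4}) * <R>_2.
Answer: \frac{4779 \pi}{13028} e_{1} e_{2} - \frac{864 \pi}{3257} e_{1} e_{3} - \frac{480 \pi}{3257} e_{1} e_{4} - \frac{648 \pi}{3257} e_{1} e_{5} + \frac{1296 \pi}{3257} e_{2} e_{3} + \frac{720 \pi}{3257} e_{2} e_{4} + \frac{972 \pi}{3257} e_{2} e_{5}


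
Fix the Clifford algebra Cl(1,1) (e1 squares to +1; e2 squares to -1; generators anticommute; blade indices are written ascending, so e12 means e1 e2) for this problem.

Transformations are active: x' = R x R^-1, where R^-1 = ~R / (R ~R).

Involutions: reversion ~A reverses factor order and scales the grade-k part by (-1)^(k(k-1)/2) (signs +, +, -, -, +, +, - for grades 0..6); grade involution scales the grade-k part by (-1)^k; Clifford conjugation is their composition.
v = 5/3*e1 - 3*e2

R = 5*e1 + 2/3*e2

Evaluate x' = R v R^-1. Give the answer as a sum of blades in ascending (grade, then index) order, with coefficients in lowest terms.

~R = 5*e1 + 2/3*e2, and R ~R = 221/9, so R^-1 = ~R / (221/9).
R v = 31/3 - 145/9*e12
Answer: 1685/663*e1 + 787/221*e2


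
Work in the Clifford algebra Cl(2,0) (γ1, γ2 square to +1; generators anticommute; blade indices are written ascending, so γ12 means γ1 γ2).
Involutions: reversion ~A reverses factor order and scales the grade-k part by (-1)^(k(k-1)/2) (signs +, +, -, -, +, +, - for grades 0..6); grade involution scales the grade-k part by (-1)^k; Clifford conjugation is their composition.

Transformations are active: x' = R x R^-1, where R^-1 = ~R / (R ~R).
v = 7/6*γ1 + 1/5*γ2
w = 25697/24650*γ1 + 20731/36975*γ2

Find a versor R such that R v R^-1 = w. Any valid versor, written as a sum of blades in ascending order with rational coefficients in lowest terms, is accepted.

Equal squares first: v^2 = w^2 = 1261/900. Then v + w = 81683/36975*γ1 + 28126/36975*γ2 is a versor taking v to w, provided it is invertible.
Answer: 81683/36975*γ1 + 28126/36975*γ2


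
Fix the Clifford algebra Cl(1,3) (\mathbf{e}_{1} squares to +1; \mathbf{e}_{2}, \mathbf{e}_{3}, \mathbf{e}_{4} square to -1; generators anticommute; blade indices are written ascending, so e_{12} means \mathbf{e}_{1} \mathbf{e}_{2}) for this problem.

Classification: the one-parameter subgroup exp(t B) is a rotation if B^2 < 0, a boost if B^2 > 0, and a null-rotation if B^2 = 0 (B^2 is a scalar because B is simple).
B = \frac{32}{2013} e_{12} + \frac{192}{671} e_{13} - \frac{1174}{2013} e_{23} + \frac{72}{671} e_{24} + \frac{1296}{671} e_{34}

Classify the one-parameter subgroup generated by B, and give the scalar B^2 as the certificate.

B^2 term by term: the squares give (\frac{32}{2013})^2*(e_{12})^2 + (\frac{192}{671})^2*(e_{13})^2 + (-\frac{1174}{2013})^2*(e_{23})^2 + (\frac{72}{671})^2*(e_{24})^2 + (\frac{1296}{671})^2*(e_{34})^2 = \frac{1024}{4052169}*(+1) + \frac{36864}{450241}*(+1) + \frac{1378276}{4052169}*(-1) + \frac{5184}{450241}*(-1) + \frac{1679616}{450241}*(-1) = -4 (each basis 2-blade squares to minus the product of its generators' squares); cross terms between blades sharing an index anticommute and cancel; the commuting (index-disjoint) pairs give grade-4 terms 2*c*c'*(blade product), which cancel blade by blade — e_{1234}: \frac{27648}{450241} - \frac{27648}{450241} = 0 — confirming B is simple. So B^2 = -4.
Answer: rotation, certificate B^2 = -4. The class reads off the invariant scalar -4 directly.


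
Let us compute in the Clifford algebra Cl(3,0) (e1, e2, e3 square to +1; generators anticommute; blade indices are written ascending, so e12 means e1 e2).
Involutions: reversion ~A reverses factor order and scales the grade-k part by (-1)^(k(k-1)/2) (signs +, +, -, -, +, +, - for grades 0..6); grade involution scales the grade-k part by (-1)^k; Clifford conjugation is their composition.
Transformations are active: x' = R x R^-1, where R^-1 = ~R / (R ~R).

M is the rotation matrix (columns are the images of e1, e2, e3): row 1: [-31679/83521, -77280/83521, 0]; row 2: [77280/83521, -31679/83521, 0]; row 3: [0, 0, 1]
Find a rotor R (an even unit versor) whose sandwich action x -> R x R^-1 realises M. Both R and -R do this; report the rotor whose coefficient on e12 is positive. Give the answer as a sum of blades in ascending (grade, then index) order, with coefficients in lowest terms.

Method: write R = a + b12*e12 + b13*e13 + b23*e23 with a^2 + b12^2 + b13^2 + b23^2 = 1 (so R^-1 = ~R). Expanding the columns R e_j ~R gives tr M = 4a^2 - 1 and, from the antisymmetric part, M21 - M12 = -4a*b12, M13 - M31 = 4a*b13, M32 - M23 = -4a*b23.
Here tr M = 20163/83521, so a^2 = (1 + tr M)/4 = 25921/83521 and a = ±161/289. Taking a = 161/289: M21 - M12 = 154560/83521, M13 - M31 = 0, M32 - M23 = 0, giving b12 = -240/289, b13 = 0, b23 = 0, i.e. R = 161/289 - 240/289*e12.
Its e12 coefficient is negative, so report the other preimage -R.
Answer: -161/289 + 240/289*e12. Uniqueness: Spin(3) -> SO(3) maps R and -R to the same rotation of trace 20163/83521; fixing the sign of the e12 coefficient removes the ambiguity.


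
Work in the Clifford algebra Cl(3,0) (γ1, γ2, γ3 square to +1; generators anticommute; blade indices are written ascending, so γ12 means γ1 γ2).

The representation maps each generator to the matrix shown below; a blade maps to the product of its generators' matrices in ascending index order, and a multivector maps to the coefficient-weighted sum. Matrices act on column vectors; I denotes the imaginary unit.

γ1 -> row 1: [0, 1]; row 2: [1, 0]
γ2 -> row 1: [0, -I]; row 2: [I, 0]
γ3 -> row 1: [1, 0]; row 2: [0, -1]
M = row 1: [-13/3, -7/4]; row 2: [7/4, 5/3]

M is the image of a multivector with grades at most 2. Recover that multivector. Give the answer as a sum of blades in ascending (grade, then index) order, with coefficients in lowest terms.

Method: 1, rho(γ1), rho(γ2), rho(γ3) form a trace-orthogonal basis of the 2x2 complex matrices (tr(X Y) = 2 if X = Y, else 0), so M = m0*1 + m1*rho(γ1) + m2*rho(γ2) + m3*rho(γ3) with m0 = tr(M)/2 = -4/3, m1 = tr(M rho(γ1))/2 = 0, m2 = tr(M rho(γ2))/2 = -7*I/4, m3 = tr(M rho(γ3))/2 = -3.
Multiplying table entries, the bivector images are rho(γ12) = I*rho(γ3), rho(γ13) = -I*rho(γ2), rho(γ23) = I*rho(γ1); with real blade coefficients the real parts of m0..m3 are the coefficients of 1, γ1, γ2, γ3 and the imaginary parts give the bivectors (γ23: Im m1, γ13: -Im m2, γ12: Im m3).
Answer: -4/3 - 3*γ3 + 7/4*γ13


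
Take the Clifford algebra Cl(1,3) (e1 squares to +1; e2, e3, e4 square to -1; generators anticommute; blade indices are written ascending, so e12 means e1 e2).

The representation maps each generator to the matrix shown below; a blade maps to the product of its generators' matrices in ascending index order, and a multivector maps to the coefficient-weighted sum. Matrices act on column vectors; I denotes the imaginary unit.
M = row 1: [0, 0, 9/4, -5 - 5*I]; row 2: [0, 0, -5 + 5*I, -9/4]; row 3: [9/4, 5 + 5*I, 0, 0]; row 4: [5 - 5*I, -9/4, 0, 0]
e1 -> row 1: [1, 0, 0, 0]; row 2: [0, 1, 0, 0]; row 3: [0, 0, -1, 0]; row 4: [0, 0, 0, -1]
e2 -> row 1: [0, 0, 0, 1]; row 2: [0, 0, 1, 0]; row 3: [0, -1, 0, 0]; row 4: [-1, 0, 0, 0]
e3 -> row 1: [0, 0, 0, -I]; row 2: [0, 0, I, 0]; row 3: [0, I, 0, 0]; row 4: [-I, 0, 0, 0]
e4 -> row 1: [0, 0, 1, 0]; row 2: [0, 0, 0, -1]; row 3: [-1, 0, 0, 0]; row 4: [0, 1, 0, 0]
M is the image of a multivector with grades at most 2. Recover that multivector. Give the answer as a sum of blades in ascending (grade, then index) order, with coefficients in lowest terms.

Method: the blade images are trace-orthogonal — tr(rho(e_A) rho(e_B)^-1) = 4 if A = B and 0 otherwise — and rho(e_A)^-1 = (e_A)^2 * rho(e_A) with (e_A)^2 = +1 or -1, so the coefficient of e_A in the preimage is (e_A)^2 * tr(M rho(e_A))/4.
Nonzero projections over blades of grade <= 2: e2: (e2)^2 = -1, tr(M rho(e2)) = 20, coefficient -5; e3: (e3)^2 = -1, tr(M rho(e3)) = -20, coefficient 5; e14: (e14)^2 = +1, tr(M rho(e14)) = 9, coefficient 9/4. Every other blade of grade <= 2 projects to 0.
Answer: -5*e2 + 5*e3 + 9/4*e14


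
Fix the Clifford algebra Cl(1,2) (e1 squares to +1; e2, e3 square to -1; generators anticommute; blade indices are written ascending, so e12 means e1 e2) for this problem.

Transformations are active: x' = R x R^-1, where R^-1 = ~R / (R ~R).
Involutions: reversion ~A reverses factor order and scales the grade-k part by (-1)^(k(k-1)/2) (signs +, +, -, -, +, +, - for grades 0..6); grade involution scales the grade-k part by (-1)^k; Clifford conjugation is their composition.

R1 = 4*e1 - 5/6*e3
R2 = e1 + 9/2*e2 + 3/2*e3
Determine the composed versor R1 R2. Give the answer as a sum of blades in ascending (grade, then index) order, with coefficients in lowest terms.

Distribute over the terms of R1 (each basis-blade product reordered to ascending indices, repeated generators contracted through their squares):
(4*e1) R2 = 4 + 18*e12 + 6*e13
(-5/6*e3) R2 = 5/4 + 5/6*e13 + 15/4*e23
Summing the partial products and collecting blades:
Answer: 21/4 + 18*e12 + 41/6*e13 + 15/4*e23
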